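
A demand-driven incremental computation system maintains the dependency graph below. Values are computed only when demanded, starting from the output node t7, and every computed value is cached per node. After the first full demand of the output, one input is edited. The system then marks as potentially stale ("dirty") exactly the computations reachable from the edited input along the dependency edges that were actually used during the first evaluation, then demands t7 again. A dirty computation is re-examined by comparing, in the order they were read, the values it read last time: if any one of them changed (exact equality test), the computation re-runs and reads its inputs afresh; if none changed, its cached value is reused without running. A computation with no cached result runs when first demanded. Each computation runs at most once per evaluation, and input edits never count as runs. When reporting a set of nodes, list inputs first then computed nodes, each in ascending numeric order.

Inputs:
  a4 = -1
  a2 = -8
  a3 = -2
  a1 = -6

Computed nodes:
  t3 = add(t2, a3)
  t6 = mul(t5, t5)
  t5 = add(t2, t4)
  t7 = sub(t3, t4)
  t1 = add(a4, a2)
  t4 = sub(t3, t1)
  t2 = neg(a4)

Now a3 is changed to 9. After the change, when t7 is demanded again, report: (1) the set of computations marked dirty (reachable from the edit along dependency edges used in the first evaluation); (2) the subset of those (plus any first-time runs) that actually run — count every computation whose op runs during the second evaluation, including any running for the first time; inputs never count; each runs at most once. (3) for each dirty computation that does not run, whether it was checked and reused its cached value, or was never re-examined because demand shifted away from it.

Marked dirty: t3, t4, t7.
Computations that run: t3, t4, t7 — 3 in total.
Every dirty computation ran.

First evaluation (everything demanded from the output):
  t1 = add(-1, -8) = -9
  t2 = neg(-1) = 1
  t3 = add(1, -2) = -1
  t4 = sub(-1, -9) = 8
  t7 = sub(-1, 8) = -9

Propagation after the edit:
  t3: runs — a3 -2->9; result 10.
  t4: runs — t3 -1->10; result 19.
  t7: runs — t3 -1->10; t4 8->19; result -9 (same value as before).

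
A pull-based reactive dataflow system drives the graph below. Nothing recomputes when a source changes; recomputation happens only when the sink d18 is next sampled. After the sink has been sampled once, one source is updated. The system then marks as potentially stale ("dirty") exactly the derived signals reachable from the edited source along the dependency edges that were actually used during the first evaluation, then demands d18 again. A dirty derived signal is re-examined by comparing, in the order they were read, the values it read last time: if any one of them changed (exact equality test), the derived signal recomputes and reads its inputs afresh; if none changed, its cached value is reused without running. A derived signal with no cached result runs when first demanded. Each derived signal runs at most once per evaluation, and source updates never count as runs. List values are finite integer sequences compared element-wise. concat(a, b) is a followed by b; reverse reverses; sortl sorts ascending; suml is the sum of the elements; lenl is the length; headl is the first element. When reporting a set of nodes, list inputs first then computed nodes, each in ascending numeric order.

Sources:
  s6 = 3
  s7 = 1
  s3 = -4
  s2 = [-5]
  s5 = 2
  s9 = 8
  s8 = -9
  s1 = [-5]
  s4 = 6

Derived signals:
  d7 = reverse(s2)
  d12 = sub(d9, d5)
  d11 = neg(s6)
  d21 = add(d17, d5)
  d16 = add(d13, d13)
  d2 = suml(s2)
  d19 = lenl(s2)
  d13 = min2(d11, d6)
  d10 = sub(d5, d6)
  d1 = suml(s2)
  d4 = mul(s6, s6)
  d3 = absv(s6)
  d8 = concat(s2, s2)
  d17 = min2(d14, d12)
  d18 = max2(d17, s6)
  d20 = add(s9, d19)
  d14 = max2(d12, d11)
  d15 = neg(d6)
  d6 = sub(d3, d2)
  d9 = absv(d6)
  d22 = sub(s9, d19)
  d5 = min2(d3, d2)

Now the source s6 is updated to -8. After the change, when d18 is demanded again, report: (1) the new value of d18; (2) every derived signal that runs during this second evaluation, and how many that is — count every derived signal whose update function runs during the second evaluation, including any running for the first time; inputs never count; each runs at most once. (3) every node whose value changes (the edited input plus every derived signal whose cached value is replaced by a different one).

New value of d18: 18.
Derived signals that run: d3, d5, d6, d9, d11, d12, d14, d17, d18 — 9 in total.
Values that change: s6, d3, d6, d9, d11, d12, d14, d17, d18.

First evaluation (everything demanded from the output):
  d2 = suml([-5]) = -5
  d3 = absv(3) = 3
  d5 = min2(3, -5) = -5
  d6 = sub(3, -5) = 8
  d9 = absv(8) = 8
  d11 = neg(3) = -3
  d12 = sub(8, -5) = 13
  d14 = max2(13, -3) = 13
  d17 = min2(13, 13) = 13
  d18 = max2(13, 3) = 13

Propagation after the edit:
  d3: runs — s6 3->-8; result 8.
  d5: runs — d3 3->8; result -5 (same value as before).
  d6: runs — d3 3->8; result 13.
  d9: runs — d6 8->13; result 13.
  d11: runs — s6 3->-8; result 8.
  d12: runs — d9 8->13; result 18.
  d14: runs — d12 13->18; d11 -3->8; result 18.
  d17: runs — d14 13->18; d12 13->18; result 18.
  d18: runs — d17 13->18; s6 3->-8; result 18.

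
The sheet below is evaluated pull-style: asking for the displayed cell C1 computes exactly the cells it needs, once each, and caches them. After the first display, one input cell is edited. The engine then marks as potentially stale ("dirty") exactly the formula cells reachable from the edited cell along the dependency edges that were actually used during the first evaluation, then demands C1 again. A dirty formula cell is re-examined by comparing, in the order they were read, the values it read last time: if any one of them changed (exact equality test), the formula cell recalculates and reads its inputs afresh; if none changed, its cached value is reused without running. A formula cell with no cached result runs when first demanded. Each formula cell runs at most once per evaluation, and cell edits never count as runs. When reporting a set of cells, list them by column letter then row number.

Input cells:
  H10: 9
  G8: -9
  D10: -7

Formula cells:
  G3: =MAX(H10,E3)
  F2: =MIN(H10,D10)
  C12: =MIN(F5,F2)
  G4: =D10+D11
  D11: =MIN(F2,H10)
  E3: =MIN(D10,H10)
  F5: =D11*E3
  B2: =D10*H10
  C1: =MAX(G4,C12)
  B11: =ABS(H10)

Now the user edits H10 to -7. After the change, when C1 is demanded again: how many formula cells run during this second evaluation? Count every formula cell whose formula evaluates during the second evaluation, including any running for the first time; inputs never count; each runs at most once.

First demand of the output computes:
  E3 = MIN(-7, 9) = -7
  F2 = MIN(9, -7) = -7
  D11 = MIN(-7, 9) = -7
  F5 = -7 * -7 = 49
  C12 = MIN(49, -7) = -7
  G4 = -7 + -7 = -14
  C1 = MAX(-14, -7) = -7

After the edit, cleaning proceeds:
  E3: a read changed (H10 9->-7) — executes, giving -7 — identical to its old value.
  F2: a read changed (H10 9->-7) — executes, giving -7 — identical to its old value.
  D11: a read changed (H10 9->-7) — executes, giving -7 — identical to its old value.
  F5: dirty, but its reads are unchanged (D11 unchanged, E3 unchanged); cached 49 stands.
  C12: dirty, but its reads are unchanged (F5 unchanged, F2 unchanged); cached -7 stands.
  G4: dirty, but its reads are unchanged (D10 unchanged, D11 unchanged); cached -14 stands.
  C1: dirty, but its reads are unchanged (G4 unchanged, C12 unchanged); cached -7 stands.

Note where the cutoff bites: F5 is checked, finds nothing changed, and keeps its cache.

3 formula cells run: D11, E3, F2.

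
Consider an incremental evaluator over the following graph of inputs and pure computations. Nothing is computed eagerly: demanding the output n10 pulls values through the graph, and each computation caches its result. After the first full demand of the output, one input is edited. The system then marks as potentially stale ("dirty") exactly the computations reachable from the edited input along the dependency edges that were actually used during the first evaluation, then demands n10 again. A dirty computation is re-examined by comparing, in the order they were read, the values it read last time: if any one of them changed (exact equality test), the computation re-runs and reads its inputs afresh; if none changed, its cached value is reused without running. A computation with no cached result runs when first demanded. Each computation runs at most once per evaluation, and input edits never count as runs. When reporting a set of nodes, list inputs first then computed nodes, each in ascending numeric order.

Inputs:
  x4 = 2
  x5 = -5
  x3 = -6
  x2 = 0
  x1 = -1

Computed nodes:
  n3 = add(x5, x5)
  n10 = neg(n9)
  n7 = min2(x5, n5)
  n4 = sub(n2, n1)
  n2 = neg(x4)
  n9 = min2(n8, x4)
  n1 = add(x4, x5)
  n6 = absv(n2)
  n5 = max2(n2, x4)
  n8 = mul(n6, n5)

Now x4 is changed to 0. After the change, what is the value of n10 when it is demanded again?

Initial pass — values computed on the first demand:
  n2 = neg(2) = -2
  n5 = max2(-2, 2) = 2
  n6 = absv(-2) = 2
  n8 = mul(2, 2) = 4
  n9 = min2(4, 2) = 2
  n10 = neg(2) = -2

Second demand — change propagation:
  n2: re-runs because x4 2->0; new result 0.
  n5: re-runs because n2 -2->0; x4 2->0; new result 0.
  n6: re-runs because n2 -2->0; new result 0.
  n8: re-runs because n6 2->0; n5 2->0; new result 0.
  n9: re-runs because n8 4->0; x4 2->0; new result 0.
  n10: re-runs because n9 2->0; new result 0.

n10 now evaluates to 0.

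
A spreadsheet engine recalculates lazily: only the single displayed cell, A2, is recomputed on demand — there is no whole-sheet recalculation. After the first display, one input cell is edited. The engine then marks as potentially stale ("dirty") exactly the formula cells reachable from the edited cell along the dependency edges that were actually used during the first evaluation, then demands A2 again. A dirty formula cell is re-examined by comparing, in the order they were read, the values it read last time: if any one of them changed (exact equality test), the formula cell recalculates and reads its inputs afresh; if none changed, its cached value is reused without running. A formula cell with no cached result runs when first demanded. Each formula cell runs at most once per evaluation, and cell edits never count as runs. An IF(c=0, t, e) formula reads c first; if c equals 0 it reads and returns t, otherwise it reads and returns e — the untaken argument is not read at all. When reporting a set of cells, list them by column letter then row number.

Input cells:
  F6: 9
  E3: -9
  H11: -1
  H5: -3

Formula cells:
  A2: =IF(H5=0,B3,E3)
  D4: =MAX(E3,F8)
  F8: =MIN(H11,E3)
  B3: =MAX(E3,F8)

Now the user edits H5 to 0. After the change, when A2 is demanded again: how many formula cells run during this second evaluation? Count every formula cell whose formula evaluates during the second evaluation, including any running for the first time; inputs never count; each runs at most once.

First evaluation (everything demanded from the output):
  A2 = IF(H5=0: H5=-3 -> else branch E3) = -9

Propagation after the edit:
  F8: demanded for the first time — runs, produces -9.
  B3: demanded for the first time — runs, produces -9.
  A2: runs — H5 -3->0; result -9 (same value as before).

Key observation: a condition flipped, so demand reaches new nodes — B3, F8 run for the first time.

Formula cells that run: A2, B3, F8 — 3 in total.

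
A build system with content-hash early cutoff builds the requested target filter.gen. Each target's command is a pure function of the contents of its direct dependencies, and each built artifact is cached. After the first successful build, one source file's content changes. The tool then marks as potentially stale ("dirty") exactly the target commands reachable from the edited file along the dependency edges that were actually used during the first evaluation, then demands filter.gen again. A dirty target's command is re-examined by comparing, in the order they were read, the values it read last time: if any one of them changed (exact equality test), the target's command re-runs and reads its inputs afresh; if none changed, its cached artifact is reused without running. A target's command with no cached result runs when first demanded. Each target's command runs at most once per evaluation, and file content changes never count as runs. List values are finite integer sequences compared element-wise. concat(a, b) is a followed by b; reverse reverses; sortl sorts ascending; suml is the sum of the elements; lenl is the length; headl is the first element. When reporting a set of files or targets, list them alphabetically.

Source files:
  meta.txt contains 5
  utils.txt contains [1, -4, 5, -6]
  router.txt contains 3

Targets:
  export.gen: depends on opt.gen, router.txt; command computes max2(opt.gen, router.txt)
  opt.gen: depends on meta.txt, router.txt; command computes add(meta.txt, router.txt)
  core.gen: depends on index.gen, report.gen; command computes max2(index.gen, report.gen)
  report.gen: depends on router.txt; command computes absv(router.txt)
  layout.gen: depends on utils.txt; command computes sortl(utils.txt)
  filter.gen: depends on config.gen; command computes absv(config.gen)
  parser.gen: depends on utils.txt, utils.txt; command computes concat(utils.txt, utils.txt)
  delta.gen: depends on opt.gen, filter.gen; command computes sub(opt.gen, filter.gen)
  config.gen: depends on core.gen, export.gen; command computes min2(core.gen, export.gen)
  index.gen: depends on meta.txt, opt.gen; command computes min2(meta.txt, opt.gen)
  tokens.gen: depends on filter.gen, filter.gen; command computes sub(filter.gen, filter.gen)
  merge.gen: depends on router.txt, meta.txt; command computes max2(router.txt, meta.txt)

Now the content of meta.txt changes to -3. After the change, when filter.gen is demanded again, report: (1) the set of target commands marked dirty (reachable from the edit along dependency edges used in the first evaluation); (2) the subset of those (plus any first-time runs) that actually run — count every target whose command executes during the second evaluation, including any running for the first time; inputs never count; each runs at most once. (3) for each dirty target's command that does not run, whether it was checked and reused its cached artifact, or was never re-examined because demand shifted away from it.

Marked dirty: config.gen, core.gen, export.gen, filter.gen, index.gen, opt.gen.
Target commands that run: config.gen, core.gen, export.gen, filter.gen, index.gen, opt.gen — 6 in total.
Every dirty target's command ran.

First evaluation (everything demanded from the output):
  opt.gen = add(5, 3) = 8
  export.gen = max2(8, 3) = 8
  index.gen = min2(5, 8) = 5
  report.gen = absv(3) = 3
  core.gen = max2(5, 3) = 5
  config.gen = min2(5, 8) = 5
  filter.gen = absv(5) = 5

Propagation after the edit:
  opt.gen: runs — meta.txt 5->-3; result 0.
  export.gen: runs — opt.gen 8->0; result 3.
  index.gen: runs — meta.txt 5->-3; opt.gen 8->0; result -3.
  core.gen: runs — index.gen 5->-3; result 3.
  config.gen: runs — core.gen 5->3; export.gen 8->3; result 3.
  filter.gen: runs — config.gen 5->3; result 3.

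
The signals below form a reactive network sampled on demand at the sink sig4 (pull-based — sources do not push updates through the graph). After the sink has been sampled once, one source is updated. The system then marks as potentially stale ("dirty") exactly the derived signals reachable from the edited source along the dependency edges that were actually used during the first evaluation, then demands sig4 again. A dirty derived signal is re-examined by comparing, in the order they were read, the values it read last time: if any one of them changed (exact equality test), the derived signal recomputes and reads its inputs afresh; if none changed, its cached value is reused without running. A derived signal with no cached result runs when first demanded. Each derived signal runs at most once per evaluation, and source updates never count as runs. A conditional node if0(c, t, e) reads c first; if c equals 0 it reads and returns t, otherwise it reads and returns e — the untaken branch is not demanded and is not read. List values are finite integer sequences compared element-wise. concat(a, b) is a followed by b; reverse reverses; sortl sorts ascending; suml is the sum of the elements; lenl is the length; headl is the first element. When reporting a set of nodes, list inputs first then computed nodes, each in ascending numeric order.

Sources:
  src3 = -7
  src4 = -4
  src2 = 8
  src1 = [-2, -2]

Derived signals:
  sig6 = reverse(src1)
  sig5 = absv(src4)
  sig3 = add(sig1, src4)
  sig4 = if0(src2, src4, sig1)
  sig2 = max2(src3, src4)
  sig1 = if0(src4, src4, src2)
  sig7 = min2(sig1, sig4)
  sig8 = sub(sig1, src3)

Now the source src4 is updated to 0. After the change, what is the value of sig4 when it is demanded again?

sig4 now evaluates to 0.

Initial pass — values computed on the first demand:
  sig1 = if0(src4=-4 -> else branch src2) = 8
  sig4 = if0(src2=8 -> else branch sig1) = 8

Second demand — change propagation:
  sig1: re-runs because src4 -4->0; new result 0.
  sig4: re-runs because sig1 8->0; new result 0.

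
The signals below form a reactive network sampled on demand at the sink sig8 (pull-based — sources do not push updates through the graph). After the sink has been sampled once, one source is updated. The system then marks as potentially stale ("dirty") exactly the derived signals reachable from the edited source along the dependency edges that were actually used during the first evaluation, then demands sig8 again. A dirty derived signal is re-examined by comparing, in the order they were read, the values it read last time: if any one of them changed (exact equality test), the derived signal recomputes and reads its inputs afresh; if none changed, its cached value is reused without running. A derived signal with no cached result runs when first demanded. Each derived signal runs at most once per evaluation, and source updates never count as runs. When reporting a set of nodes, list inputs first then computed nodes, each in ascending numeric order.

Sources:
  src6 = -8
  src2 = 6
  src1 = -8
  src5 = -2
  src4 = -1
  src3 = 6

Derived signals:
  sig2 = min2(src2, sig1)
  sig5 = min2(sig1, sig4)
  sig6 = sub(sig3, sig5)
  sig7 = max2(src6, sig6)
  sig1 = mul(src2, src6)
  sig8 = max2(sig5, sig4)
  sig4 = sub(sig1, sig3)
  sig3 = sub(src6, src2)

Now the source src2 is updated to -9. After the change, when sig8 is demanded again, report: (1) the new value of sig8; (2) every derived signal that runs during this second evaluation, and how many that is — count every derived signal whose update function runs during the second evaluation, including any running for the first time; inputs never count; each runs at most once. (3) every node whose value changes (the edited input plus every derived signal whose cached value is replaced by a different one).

Initial pass — values computed on the first demand:
  sig1 = mul(6, -8) = -48
  sig3 = sub(-8, 6) = -14
  sig4 = sub(-48, -14) = -34
  sig5 = min2(-48, -34) = -48
  sig8 = max2(-48, -34) = -34

Second demand — change propagation:
  sig1: re-runs because src2 6->-9; new result 72.
  sig3: re-runs because src2 6->-9; new result 1.
  sig4: re-runs because sig1 -48->72; sig3 -14->1; new result 71.
  sig5: re-runs because sig1 -48->72; sig4 -34->71; new result 71.
  sig8: re-runs because sig5 -48->71; sig4 -34->71; new result 71.

sig8 now evaluates to 71.
Run set: sig1, sig3, sig4, sig5, sig8 (5 run).
Changed values: src2, sig1, sig3, sig4, sig5, sig8.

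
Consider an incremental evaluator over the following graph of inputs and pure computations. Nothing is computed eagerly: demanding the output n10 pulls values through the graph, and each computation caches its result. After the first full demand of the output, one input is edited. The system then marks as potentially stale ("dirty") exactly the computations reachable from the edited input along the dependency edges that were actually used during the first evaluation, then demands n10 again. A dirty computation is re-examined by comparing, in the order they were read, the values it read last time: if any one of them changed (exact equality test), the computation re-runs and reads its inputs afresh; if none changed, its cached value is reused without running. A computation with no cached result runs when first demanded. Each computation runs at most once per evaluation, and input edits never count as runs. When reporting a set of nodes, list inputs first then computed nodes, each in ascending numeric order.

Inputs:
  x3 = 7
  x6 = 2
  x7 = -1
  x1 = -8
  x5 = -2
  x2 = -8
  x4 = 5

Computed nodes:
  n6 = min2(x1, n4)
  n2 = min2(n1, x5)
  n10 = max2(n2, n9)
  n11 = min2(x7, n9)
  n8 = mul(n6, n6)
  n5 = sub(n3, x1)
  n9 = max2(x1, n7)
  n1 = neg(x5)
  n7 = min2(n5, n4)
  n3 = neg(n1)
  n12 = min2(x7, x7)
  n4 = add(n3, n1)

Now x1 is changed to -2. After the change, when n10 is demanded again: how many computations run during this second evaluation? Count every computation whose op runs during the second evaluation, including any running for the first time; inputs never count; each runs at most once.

Run set: n5, n7, n9 (3 run).
The important point: at n10 every value read last time is unchanged, so the dirty flag clears without a run.

Initial pass — values computed on the first demand:
  n1 = neg(-2) = 2
  n2 = min2(2, -2) = -2
  n3 = neg(2) = -2
  n4 = add(-2, 2) = 0
  n5 = sub(-2, -8) = 6
  n7 = min2(6, 0) = 0
  n9 = max2(-8, 0) = 0
  n10 = max2(-2, 0) = 0

Second demand — change propagation:
  n5: re-runs because x1 -8->-2; new result 0.
  n7: re-runs because n5 6->0; new result 0 (unchanged).
  n9: re-runs because x1 -8->-2; new result 0 (unchanged).
  n10: re-examined; everything it read last time is the same (n2 unchanged, n9 unchanged) — cache 0 kept, no run.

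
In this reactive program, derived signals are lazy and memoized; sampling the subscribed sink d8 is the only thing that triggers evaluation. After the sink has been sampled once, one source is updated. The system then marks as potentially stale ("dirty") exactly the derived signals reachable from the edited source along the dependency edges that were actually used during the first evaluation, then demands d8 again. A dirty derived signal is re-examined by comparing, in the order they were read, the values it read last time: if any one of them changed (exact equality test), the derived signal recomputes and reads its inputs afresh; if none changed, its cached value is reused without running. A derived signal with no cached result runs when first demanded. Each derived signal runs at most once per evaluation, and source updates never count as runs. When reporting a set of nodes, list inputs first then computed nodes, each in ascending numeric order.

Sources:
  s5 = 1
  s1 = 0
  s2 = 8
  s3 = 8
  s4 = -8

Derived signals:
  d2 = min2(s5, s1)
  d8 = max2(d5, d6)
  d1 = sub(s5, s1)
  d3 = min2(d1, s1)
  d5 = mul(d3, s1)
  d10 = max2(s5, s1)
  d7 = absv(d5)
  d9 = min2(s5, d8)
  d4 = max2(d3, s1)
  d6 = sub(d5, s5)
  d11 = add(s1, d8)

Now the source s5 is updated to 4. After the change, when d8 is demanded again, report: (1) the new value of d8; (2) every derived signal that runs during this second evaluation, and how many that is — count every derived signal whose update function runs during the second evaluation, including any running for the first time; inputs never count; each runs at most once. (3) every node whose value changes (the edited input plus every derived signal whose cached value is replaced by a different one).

Demanding d8 again yields 0.
4 derived signals run: d1, d3, d6, d8.
The nodes whose values change: s5, d1, d6.
Note where the cutoff bites: d5 is checked, finds nothing changed, and keeps its cache.

First demand of the output computes:
  d1 = sub(1, 0) = 1
  d3 = min2(1, 0) = 0
  d5 = mul(0, 0) = 0
  d6 = sub(0, 1) = -1
  d8 = max2(0, -1) = 0

After the edit, cleaning proceeds:
  d1: a read changed (s5 1->4) — executes, giving 4.
  d3: a read changed (d1 1->4) — executes, giving 0 — identical to its old value.
  d5: dirty, but its reads are unchanged (d3 unchanged, s1 unchanged); cached 0 stands.
  d6: a read changed (s5 1->4) — executes, giving -4.
  d8: a read changed (d6 -1->-4) — executes, giving 0 — identical to its old value.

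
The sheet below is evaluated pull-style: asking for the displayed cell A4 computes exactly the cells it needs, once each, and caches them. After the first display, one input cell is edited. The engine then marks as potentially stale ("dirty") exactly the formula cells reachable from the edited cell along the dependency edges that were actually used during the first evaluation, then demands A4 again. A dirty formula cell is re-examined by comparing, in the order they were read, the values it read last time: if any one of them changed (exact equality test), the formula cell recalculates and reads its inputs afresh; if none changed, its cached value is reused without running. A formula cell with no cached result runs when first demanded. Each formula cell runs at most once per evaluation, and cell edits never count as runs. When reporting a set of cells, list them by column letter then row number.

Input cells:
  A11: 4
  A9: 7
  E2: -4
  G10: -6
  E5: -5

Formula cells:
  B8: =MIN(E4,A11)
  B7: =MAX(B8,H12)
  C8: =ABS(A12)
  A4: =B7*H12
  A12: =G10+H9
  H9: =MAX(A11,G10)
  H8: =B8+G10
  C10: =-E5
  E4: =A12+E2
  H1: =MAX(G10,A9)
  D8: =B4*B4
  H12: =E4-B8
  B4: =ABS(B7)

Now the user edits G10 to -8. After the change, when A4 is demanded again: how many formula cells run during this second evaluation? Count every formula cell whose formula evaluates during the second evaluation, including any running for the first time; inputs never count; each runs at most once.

6 formula cells run: A12, B7, B8, E4, H9, H12.
Note where the cutoff bites: A4 is checked, finds nothing changed, and keeps its cache.

First demand of the output computes:
  H9 = MAX(4, -6) = 4
  A12 = -6 + 4 = -2
  E4 = -2 + -4 = -6
  B8 = MIN(-6, 4) = -6
  H12 = -6 - -6 = 0
  B7 = MAX(-6, 0) = 0
  A4 = 0 * 0 = 0

After the edit, cleaning proceeds:
  H9: a read changed (G10 -6->-8) — executes, giving 4 — identical to its old value.
  A12: a read changed (G10 -6->-8) — executes, giving -4.
  E4: a read changed (A12 -2->-4) — executes, giving -8.
  B8: a read changed (E4 -6->-8) — executes, giving -8.
  H12: a read changed (E4 -6->-8; B8 -6->-8) — executes, giving 0 — identical to its old value.
  B7: a read changed (B8 -6->-8) — executes, giving 0 — identical to its old value.
  A4: dirty, but its reads are unchanged (B7 unchanged, H12 unchanged); cached 0 stands.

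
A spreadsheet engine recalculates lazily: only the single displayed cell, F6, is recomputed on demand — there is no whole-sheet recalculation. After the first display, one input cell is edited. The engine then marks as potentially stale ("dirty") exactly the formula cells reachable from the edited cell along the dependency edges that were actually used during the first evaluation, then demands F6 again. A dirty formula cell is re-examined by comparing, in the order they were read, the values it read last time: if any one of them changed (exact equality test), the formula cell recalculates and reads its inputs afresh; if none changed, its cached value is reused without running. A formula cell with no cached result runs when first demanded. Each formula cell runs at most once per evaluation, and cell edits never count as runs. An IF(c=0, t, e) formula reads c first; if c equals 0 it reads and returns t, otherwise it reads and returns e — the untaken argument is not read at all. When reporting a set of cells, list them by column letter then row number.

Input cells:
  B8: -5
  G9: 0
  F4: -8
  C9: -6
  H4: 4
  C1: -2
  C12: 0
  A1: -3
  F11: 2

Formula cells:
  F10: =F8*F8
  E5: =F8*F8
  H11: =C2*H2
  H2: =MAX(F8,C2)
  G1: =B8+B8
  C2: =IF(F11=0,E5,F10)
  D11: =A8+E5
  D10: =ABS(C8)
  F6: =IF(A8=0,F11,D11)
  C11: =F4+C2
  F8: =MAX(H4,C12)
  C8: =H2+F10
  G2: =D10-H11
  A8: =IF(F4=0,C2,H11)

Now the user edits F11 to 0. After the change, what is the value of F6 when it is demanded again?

New value of F6: 272.
Key observation: the change is absorbed at C2 — it re-runs but produces the same value, and the output's value is unchanged.

First evaluation (everything demanded from the output):
  F8 = MAX(4, 0) = 4
  E5 = 4 * 4 = 16
  F10 = 4 * 4 = 16
  C2 = IF(F11=0: F11=2 -> else branch F10) = 16
  H2 = MAX(4, 16) = 16
  H11 = 16 * 16 = 256
  A8 = IF(F4=0: F4=-8 -> else branch H11) = 256
  D11 = 256 + 16 = 272
  F6 = IF(A8=0: A8=256 -> else branch D11) = 272

Propagation after the edit:
  C2: runs — F11 2->0; result 16 (same value as before).
  H2: checked — values it read are unchanged (F8 unchanged, C2 unchanged); reused cached 16 without running.
  H11: checked — values it read are unchanged (C2 unchanged, H2 unchanged); reused cached 256 without running.
  A8: checked — values it read are unchanged (F4 unchanged, H11 unchanged); reused cached 256 without running.
  D11: checked — values it read are unchanged (A8 unchanged, E5 unchanged); reused cached 272 without running.
  F6: checked — values it read are unchanged (A8 unchanged, D11 unchanged); reused cached 272 without running.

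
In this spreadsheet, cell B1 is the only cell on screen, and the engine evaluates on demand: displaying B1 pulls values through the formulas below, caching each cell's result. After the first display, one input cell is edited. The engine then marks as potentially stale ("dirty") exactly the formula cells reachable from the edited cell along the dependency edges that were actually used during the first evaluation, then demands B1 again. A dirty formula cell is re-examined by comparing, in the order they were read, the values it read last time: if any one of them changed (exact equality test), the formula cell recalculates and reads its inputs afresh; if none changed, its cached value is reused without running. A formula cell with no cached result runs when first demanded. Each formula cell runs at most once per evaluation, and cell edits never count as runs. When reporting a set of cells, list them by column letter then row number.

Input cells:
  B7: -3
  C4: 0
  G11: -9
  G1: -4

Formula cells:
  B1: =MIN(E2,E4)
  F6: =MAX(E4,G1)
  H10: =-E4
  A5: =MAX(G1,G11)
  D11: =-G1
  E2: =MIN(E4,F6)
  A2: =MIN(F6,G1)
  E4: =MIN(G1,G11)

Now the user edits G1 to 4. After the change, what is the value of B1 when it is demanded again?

B1 now evaluates to -9.
The important point: at B1 every value read last time is unchanged, so the dirty flag clears without a run.

Initial pass — values computed on the first demand:
  E4 = MIN(-4, -9) = -9
  F6 = MAX(-9, -4) = -4
  E2 = MIN(-9, -4) = -9
  B1 = MIN(-9, -9) = -9

Second demand — change propagation:
  E4: re-runs because G1 -4->4; new result -9 (unchanged).
  F6: re-runs because G1 -4->4; new result 4.
  E2: re-runs because F6 -4->4; new result -9 (unchanged).
  B1: re-examined; everything it read last time is the same (E2 unchanged, E4 unchanged) — cache -9 kept, no run.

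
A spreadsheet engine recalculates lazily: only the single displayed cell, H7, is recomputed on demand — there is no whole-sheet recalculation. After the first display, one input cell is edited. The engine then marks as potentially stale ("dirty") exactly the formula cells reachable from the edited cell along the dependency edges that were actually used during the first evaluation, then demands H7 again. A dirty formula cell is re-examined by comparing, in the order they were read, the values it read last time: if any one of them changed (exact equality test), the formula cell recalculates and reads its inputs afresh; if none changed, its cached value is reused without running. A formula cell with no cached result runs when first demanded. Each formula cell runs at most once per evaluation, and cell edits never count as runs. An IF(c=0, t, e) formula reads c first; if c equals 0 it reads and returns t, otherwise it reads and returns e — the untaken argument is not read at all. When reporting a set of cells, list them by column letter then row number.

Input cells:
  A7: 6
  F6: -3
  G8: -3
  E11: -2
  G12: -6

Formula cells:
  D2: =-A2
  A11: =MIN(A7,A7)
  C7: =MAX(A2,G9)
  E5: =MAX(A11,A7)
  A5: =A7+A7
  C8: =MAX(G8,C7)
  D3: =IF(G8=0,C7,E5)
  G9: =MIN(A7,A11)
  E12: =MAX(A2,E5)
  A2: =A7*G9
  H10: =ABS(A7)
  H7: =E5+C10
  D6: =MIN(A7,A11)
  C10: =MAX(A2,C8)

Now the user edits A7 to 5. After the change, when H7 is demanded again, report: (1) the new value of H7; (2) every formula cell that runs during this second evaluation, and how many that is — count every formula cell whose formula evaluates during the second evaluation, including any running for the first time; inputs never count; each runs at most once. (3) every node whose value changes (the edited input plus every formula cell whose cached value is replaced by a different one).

First evaluation (everything demanded from the output):
  A11 = MIN(6, 6) = 6
  E5 = MAX(6, 6) = 6
  G9 = MIN(6, 6) = 6
  A2 = 6 * 6 = 36
  C7 = MAX(36, 6) = 36
  C8 = MAX(-3, 36) = 36
  C10 = MAX(36, 36) = 36
  H7 = 6 + 36 = 42

Propagation after the edit:
  A11: runs — A7 6->5; A7 6->5; result 5.
  E5: runs — A11 6->5; A7 6->5; result 5.
  G9: runs — A7 6->5; A11 6->5; result 5.
  A2: runs — A7 6->5; G9 6->5; result 25.
  C7: runs — A2 36->25; G9 6->5; result 25.
  C8: runs — C7 36->25; result 25.
  C10: runs — A2 36->25; C8 36->25; result 25.
  H7: runs — E5 6->5; C10 36->25; result 30.

New value of H7: 30.
Formula cells that run: A2, A11, C7, C8, C10, E5, G9, H7 — 8 in total.
Values that change: A2, A7, A11, C7, C8, C10, E5, G9, H7.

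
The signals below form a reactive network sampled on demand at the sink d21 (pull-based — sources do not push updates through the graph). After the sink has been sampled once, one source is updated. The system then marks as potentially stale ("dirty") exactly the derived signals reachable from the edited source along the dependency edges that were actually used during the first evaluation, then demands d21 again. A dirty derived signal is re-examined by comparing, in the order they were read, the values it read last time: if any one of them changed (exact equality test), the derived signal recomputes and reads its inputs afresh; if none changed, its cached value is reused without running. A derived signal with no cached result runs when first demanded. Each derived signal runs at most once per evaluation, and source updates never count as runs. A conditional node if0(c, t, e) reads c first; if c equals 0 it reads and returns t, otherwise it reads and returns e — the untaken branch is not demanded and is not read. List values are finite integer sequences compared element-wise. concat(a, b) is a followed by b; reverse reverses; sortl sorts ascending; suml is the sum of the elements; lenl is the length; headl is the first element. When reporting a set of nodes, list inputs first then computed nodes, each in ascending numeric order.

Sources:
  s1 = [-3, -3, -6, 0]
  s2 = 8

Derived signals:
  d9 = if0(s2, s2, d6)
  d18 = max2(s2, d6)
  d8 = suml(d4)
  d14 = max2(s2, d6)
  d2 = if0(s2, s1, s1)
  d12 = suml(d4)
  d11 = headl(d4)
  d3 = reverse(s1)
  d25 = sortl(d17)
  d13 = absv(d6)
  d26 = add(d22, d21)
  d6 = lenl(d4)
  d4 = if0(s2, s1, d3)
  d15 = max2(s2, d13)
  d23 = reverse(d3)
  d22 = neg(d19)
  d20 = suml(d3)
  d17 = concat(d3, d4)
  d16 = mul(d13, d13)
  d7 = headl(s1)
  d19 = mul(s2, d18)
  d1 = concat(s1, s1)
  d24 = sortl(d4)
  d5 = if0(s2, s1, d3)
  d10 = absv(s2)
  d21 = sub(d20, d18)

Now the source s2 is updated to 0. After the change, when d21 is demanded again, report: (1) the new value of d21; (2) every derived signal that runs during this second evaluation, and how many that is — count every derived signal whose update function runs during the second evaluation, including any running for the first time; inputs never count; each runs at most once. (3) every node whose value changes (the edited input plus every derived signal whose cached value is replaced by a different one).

Initial pass — values computed on the first demand:
  d3 = reverse([-3, -3, -6, 0]) = [0, -6, -3, -3]
  d4 = if0(s2=8 -> else branch d3) = [0, -6, -3, -3]
  d6 = lenl([0, -6, -3, -3]) = 4
  d18 = max2(8, 4) = 8
  d20 = suml([0, -6, -3, -3]) = -12
  d21 = sub(-12, 8) = -20

Second demand — change propagation:
  d4: re-runs because s2 8->0; new result [-3, -3, -6, 0].
  d6: re-runs because d4 [0, -6, -3, -3]->[-3, -3, -6, 0]; new result 4 (unchanged).
  d18: re-runs because s2 8->0; new result 4.
  d21: re-runs because d18 8->4; new result -16.

d21 now evaluates to -16.
Run set: d4, d6, d18, d21 (4 run).
Changed values: s2, d4, d18, d21.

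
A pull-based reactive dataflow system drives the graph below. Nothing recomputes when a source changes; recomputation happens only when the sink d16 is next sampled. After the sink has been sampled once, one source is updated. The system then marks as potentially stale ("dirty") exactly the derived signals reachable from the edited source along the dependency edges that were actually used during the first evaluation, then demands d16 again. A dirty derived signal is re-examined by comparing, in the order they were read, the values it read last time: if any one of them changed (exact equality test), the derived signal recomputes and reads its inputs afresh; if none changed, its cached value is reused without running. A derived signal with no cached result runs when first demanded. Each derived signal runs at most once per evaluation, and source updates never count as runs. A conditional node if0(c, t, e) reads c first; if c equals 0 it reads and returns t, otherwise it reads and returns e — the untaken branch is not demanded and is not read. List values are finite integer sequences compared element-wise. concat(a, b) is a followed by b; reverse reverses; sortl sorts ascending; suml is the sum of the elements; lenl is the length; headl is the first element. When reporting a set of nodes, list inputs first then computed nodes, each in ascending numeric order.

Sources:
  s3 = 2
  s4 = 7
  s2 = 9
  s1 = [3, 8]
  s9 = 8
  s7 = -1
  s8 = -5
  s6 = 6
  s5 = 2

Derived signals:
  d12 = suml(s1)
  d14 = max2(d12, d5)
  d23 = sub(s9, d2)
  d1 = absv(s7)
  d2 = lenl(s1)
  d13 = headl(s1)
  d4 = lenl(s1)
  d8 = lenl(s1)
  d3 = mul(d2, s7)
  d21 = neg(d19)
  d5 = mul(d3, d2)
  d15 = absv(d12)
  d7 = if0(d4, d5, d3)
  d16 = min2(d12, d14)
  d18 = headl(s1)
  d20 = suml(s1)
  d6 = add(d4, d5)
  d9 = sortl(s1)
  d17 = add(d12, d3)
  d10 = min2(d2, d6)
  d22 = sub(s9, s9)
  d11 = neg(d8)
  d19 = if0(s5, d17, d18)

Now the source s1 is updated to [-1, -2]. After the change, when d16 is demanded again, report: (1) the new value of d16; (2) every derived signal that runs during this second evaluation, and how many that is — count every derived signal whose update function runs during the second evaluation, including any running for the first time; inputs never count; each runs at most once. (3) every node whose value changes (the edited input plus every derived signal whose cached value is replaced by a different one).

New value of d16: -3.
Derived signals that run: d2, d12, d14, d16 — 4 in total.
Values that change: s1, d12, d14, d16.
Key observation: the cutoff stops propagation at d3 — its inputs' values are unchanged, so it reuses its cache.

First evaluation (everything demanded from the output):
  d2 = lenl([3, 8]) = 2
  d3 = mul(2, -1) = -2
  d5 = mul(-2, 2) = -4
  d12 = suml([3, 8]) = 11
  d14 = max2(11, -4) = 11
  d16 = min2(11, 11) = 11

Propagation after the edit:
  d2: runs — s1 [3, 8]->[-1, -2]; result 2 (same value as before).
  d3: checked — values it read are unchanged (d2 unchanged, s7 unchanged); reused cached -2 without running.
  d5: checked — values it read are unchanged (d3 unchanged, d2 unchanged); reused cached -4 without running.
  d12: runs — s1 [3, 8]->[-1, -2]; result -3.
  d14: runs — d12 11->-3; result -3.
  d16: runs — d12 11->-3; d14 11->-3; result -3.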